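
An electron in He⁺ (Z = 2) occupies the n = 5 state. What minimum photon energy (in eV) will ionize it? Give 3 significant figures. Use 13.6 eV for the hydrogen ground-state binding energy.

2.18 eV

E_n = −13.6 Z²/n² = −54.40/n² eV for Z = 2.
E_5 = −54.40/25 = −2.18 eV, so ionization (to E = 0) requires 2.18 eV.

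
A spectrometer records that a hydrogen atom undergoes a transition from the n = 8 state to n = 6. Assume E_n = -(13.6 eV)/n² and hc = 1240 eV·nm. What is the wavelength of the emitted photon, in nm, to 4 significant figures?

ΔE = 13.60 × (1/6² − 1/8²) = 13.60 × 0.01215 = 0.1653 eV.
λ = hc/ΔE = 1240 / 0.1653 = 7503 nm.

7503 nm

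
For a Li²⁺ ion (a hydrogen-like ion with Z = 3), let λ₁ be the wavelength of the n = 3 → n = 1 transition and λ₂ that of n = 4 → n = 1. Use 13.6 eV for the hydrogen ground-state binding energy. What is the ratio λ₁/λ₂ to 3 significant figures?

λ ∝ 1/ΔE ∝ 1/(1/n_f² − 1/n_i²), and the Z² and hc factors cancel in the ratio.
λ₁/λ₂ = (1/1² − 1/4²)/(1/1² − 1/3²) = 0.9375/0.8889 = 1.05.

1.05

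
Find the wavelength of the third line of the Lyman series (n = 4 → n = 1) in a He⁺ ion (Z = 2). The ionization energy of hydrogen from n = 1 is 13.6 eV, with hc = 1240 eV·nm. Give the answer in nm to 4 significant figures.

The Lyman series terminates on n_f = 1; the third line has n_i = 1+3 = 4.
ΔE = 54.40 × (1/1² − 1/4²) = 51.00 eV.
λ = 1240 / 51.00 = 24.31 nm.

24.31 nm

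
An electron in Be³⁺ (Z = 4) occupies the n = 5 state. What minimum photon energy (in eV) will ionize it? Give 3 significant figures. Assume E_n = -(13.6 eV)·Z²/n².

E_n = −13.6 Z²/n² = −217.6/n² eV for Z = 4.
E_5 = −217.6/25 = −8.70 eV, so ionization (to E = 0) requires 8.70 eV.

8.70 eV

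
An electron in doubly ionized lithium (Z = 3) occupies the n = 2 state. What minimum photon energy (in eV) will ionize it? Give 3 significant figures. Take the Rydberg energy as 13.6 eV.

E_n = −13.6 Z²/n² = −122.4/n² eV for Z = 3.
E_2 = −122.4/4 = −30.6 eV, so ionization (to E = 0) requires 30.6 eV.

30.6 eV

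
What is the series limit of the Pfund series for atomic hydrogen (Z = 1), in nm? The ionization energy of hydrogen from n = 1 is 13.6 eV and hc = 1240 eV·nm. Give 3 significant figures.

The Pfund series has lower level n_f = 5; the series limit corresponds to n_i → ∞.
ΔE_max = 13.6 × 1 / 5² = 0.5440 eV.
λ_min = 1240 / 0.5440 = 2280 nm.

2280 nm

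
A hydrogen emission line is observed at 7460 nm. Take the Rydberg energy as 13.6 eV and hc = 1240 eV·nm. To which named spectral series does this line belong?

ΔE = 1240/7460 = 0.1662 eV.
This matches 13.6 × (1/5² − 1/6²), so n_f = 5: the Pfund series.

Pfund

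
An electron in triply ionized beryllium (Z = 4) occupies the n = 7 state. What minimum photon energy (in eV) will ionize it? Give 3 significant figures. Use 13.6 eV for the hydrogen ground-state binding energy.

E_n = −13.6 Z²/n² = −217.6/n² eV for Z = 4.
E_7 = −217.6/49 = −4.44 eV, so ionization (to E = 0) requires 4.44 eV.

4.44 eV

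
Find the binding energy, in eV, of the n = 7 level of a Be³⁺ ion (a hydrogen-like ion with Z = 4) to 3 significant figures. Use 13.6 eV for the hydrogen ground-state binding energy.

4.44 eV

E_n = −13.6 Z²/n² = −217.6/n² eV for Z = 4.
E_7 = −217.6/49 = −4.44 eV, so ionization (to E = 0) requires 4.44 eV.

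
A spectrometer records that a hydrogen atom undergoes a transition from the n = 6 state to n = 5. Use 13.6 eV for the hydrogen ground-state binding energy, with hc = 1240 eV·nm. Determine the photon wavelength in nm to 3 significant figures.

7460 nm

ΔE = 13.60 × (1/5² − 1/6²) = 13.60 × 0.01222 = 0.1662 eV.
λ = hc/ΔE = 1240 / 0.1662 = 7460 nm.
This line belongs to the Pfund series.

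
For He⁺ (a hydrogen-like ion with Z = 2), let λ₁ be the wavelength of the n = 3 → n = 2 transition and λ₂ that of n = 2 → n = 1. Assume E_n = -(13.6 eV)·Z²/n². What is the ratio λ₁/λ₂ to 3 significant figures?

λ ∝ 1/ΔE ∝ 1/(1/n_f² − 1/n_i²), and the Z² and hc factors cancel in the ratio.
λ₁/λ₂ = (1/1² − 1/2²)/(1/2² − 1/3²) = 0.7500/0.1389 = 5.40.

5.40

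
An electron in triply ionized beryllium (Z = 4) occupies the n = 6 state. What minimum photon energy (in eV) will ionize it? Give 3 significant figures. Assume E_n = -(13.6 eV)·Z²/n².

6.04 eV

E_n = −13.6 Z²/n² = −217.6/n² eV for Z = 4.
E_6 = −217.6/36 = −6.04 eV, so ionization (to E = 0) requires 6.04 eV.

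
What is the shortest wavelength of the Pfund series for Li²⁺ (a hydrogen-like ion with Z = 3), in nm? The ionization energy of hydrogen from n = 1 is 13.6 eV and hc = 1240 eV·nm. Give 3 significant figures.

253 nm

The Pfund series has lower level n_f = 5; the series limit corresponds to n_i → ∞.
ΔE_max = 13.6 × 9 / 5² = 4.896 eV.
λ_min = 1240 / 4.896 = 253 nm.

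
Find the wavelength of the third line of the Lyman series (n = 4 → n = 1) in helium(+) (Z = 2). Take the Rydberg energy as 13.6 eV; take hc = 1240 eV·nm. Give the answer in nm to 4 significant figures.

The Lyman series terminates on n_f = 1; the third line has n_i = 1+3 = 4.
ΔE = 54.40 × (1/1² − 1/4²) = 51.00 eV.
λ = 1240 / 51.00 = 24.31 nm.

24.31 nm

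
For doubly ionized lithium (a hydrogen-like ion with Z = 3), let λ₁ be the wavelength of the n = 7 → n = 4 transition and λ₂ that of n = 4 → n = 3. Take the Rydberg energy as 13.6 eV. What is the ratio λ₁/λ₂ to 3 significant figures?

λ ∝ 1/ΔE ∝ 1/(1/n_f² − 1/n_i²), and the Z² and hc factors cancel in the ratio.
λ₁/λ₂ = (1/3² − 1/4²)/(1/4² − 1/7²) = 0.04861/0.04209 = 1.15.

1.15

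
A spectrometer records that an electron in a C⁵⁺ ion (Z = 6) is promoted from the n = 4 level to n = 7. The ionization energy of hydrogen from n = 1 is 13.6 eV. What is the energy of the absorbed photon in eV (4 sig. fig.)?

The Bohr energies scale as Z², so for Z = 6: E_n = −489.6/n² eV.
E_7 = −489.6/49 = −9.992 eV and E_4 = −489.6/16 = −30.60 eV.
The photon energy is |E_7 − E_4| = 20.61 eV.

20.61 eV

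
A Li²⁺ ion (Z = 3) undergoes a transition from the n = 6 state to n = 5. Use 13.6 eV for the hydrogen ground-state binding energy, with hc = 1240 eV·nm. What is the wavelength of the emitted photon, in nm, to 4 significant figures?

For Z = 3 the level energies scale as Z², so the effective Rydberg energy is 13.6 × 9 = 122.4 eV.
ΔE = 122.4 × (1/5² − 1/6²) = 122.4 × 0.01222 = 1.496 eV.
λ = hc/ΔE = 1240 / 1.496 = 828.9 nm.

828.9 nm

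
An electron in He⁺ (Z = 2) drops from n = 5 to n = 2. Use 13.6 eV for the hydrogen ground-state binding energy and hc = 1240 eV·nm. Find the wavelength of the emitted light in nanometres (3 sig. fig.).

For Z = 2 the level energies scale as Z², so the effective Rydberg energy is 13.6 × 4 = 54.40 eV.
ΔE = 54.40 × (1/2² − 1/5²) = 54.40 × 0.2100 = 11.42 eV.
λ = hc/ΔE = 1240 / 11.42 = 109 nm.

109 nm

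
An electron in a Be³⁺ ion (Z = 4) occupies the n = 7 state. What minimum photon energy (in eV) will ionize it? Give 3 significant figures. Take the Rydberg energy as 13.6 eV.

4.44 eV

E_n = −13.6 Z²/n² = −217.6/n² eV for Z = 4.
E_7 = −217.6/49 = −4.44 eV, so ionization (to E = 0) requires 4.44 eV.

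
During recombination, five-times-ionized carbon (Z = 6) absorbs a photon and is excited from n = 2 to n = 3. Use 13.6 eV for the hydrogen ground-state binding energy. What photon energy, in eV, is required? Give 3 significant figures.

The Bohr energies scale as Z², so for Z = 6: E_n = −489.6/n² eV.
E_3 = −489.6/9 = −54.40 eV and E_2 = −489.6/4 = −122.4 eV.
The photon energy is |E_3 − E_2| = 68.0 eV.

68.0 eV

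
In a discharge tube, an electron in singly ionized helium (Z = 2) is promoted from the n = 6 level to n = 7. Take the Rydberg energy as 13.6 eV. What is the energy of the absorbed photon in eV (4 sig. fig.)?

The Bohr energies scale as Z², so for Z = 2: E_n = −54.40/n² eV.
E_7 = −54.40/49 = −1.110 eV and E_6 = −54.40/36 = −1.511 eV.
The photon energy is |E_7 − E_6| = 0.4009 eV.

0.4009 eV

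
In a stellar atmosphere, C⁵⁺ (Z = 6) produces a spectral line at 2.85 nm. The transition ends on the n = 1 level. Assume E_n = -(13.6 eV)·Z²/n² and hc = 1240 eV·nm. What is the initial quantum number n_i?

n_i = 3

The photon energy is ΔE = hc/λ = 1240 / 2.85 = 435.1 eV.
With Z = 6, ΔE = 489.6 × (1/n_f² − 1/n_i²), so 1/n_f² − 1/n_i² = 0.8887.
With n_f = 1: 1/n_i² = 1/1 − 0.8887 = 0.1113, so n_i ≈ 3.00.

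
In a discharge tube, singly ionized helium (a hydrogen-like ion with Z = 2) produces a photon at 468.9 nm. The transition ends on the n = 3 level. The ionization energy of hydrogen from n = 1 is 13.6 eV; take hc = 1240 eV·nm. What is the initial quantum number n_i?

n_i = 4

The photon energy is ΔE = hc/λ = 1240 / 468.9 = 2.644 eV.
With Z = 2, ΔE = 54.40 × (1/n_f² − 1/n_i²), so 1/n_f² − 1/n_i² = 0.04861.
With n_f = 3: 1/n_i² = 1/9 − 0.04861 = 0.06250, so n_i ≈ 4.00.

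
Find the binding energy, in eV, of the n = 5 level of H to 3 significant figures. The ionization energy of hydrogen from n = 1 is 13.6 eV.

E_5 = −13.60/25 = −0.544 eV, so ionization (to E = 0) requires 0.544 eV.

0.544 eV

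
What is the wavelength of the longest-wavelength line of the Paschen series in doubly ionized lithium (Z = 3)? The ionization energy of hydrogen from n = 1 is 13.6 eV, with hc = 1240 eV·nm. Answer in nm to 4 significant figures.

The Paschen series terminates on n_f = 3; the first line has n_i = 3+1 = 4.
ΔE = 122.4 × (1/3² − 1/4²) = 5.950 eV.
λ = 1240 / 5.950 = 208.4 nm.

208.4 nm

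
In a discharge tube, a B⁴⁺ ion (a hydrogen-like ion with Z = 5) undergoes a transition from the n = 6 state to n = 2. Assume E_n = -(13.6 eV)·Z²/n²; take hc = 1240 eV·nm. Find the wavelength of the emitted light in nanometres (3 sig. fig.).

16.4 nm

For Z = 5 the level energies scale as Z², so the effective Rydberg energy is 13.6 × 25 = 340.0 eV.
ΔE = 340.0 × (1/2² − 1/6²) = 340.0 × 0.2222 = 75.56 eV.
λ = hc/ΔE = 1240 / 75.56 = 16.4 nm.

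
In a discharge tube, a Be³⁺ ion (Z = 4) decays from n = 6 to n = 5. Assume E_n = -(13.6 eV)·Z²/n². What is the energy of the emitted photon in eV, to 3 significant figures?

2.66 eV

The Bohr energies scale as Z², so for Z = 4: E_n = −217.6/n² eV.
E_6 = −217.6/36 = −6.044 eV and E_5 = −217.6/25 = −8.704 eV.
The photon energy is |E_6 − E_5| = 2.66 eV.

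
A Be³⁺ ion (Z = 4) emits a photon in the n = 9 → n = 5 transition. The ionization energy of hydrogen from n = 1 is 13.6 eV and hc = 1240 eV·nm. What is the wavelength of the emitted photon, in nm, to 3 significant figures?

206 nm

For Z = 4 the level energies scale as Z², so the effective Rydberg energy is 13.6 × 16 = 217.6 eV.
ΔE = 217.6 × (1/5² − 1/9²) = 217.6 × 0.02765 = 6.018 eV.
λ = hc/ΔE = 1240 / 6.018 = 206 nm.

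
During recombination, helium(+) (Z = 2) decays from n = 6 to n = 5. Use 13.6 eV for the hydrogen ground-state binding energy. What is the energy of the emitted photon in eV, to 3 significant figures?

0.665 eV

The Bohr energies scale as Z², so for Z = 2: E_n = −54.40/n² eV.
E_6 = −54.40/36 = −1.511 eV and E_5 = −54.40/25 = −2.176 eV.
The photon energy is |E_6 − E_5| = 0.665 eV.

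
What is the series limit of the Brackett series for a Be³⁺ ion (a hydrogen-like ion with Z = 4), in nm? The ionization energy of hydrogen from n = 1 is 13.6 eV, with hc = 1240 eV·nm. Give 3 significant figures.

91.2 nm

The Brackett series has lower level n_f = 4; the series limit corresponds to n_i → ∞.
ΔE_max = 13.6 × 16 / 4² = 13.60 eV.
λ_min = 1240 / 13.60 = 91.2 nm.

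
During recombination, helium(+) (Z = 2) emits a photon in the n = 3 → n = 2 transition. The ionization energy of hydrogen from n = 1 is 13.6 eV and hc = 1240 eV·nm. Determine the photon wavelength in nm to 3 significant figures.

164 nm

For Z = 2 the level energies scale as Z², so the effective Rydberg energy is 13.6 × 4 = 54.40 eV.
ΔE = 54.40 × (1/2² − 1/3²) = 54.40 × 0.1389 = 7.556 eV.
λ = hc/ΔE = 1240 / 7.556 = 164 nm.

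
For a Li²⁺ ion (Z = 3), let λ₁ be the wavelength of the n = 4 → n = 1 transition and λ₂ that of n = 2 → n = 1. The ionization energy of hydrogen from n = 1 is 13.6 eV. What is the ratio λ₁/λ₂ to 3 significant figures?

λ ∝ 1/ΔE ∝ 1/(1/n_f² − 1/n_i²), and the Z² and hc factors cancel in the ratio.
λ₁/λ₂ = (1/1² − 1/2²)/(1/1² − 1/4²) = 0.7500/0.9375 = 0.800.

0.800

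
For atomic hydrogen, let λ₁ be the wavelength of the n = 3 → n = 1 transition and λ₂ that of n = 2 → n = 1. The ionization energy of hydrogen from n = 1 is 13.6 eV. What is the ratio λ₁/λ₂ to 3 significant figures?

0.844

λ ∝ 1/ΔE ∝ 1/(1/n_f² − 1/n_i²), and the Z² and hc factors cancel in the ratio.
λ₁/λ₂ = (1/1² − 1/2²)/(1/1² − 1/3²) = 0.7500/0.8889 = 0.844.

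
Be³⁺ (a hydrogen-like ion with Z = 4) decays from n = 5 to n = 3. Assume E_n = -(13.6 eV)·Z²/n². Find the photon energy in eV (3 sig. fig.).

The Bohr energies scale as Z², so for Z = 4: E_n = −217.6/n² eV.
E_5 = −217.6/25 = −8.704 eV and E_3 = −217.6/9 = −24.18 eV.
The photon energy is |E_5 − E_3| = 15.5 eV.

15.5 eV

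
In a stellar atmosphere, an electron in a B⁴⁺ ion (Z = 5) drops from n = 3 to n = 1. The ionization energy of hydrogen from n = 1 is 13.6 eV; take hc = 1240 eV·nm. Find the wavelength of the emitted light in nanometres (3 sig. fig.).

4.10 nm

For Z = 5 the level energies scale as Z², so the effective Rydberg energy is 13.6 × 25 = 340.0 eV.
ΔE = 340.0 × (1/1² − 1/3²) = 340.0 × 0.8889 = 302.2 eV.
λ = hc/ΔE = 1240 / 302.2 = 4.10 nm.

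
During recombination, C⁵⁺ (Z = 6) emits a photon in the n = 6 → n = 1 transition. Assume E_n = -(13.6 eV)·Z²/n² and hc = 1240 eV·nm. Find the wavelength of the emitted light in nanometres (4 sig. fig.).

For Z = 6 the level energies scale as Z², so the effective Rydberg energy is 13.6 × 36 = 489.6 eV.
ΔE = 489.6 × (1/1² − 1/6²) = 489.6 × 0.9722 = 476.0 eV.
λ = hc/ΔE = 1240 / 476.0 = 2.605 nm.

2.605 nm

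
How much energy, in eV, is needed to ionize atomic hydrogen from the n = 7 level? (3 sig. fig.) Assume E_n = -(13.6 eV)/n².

E_7 = −13.60/49 = −0.278 eV, so ionization (to E = 0) requires 0.278 eV.

0.278 eV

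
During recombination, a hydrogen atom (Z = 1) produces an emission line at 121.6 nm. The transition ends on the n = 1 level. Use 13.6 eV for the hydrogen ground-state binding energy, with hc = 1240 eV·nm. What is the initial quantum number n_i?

The photon energy is ΔE = hc/λ = 1240 / 121.6 = 10.20 eV.
With Z = 1, ΔE = 13.60 × (1/n_f² − 1/n_i²), so 1/n_f² − 1/n_i² = 0.7498.
With n_f = 1: 1/n_i² = 1/1 − 0.7498 = 0.2502, so n_i ≈ 2.00.

n_i = 2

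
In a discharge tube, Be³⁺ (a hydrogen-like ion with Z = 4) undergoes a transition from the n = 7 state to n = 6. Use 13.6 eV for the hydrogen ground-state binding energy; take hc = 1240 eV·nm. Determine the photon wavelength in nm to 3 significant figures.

For Z = 4 the level energies scale as Z², so the effective Rydberg energy is 13.6 × 16 = 217.6 eV.
ΔE = 217.6 × (1/6² − 1/7²) = 217.6 × 0.007370 = 1.604 eV.
λ = hc/ΔE = 1240 / 1.604 = 773 nm.

773 nm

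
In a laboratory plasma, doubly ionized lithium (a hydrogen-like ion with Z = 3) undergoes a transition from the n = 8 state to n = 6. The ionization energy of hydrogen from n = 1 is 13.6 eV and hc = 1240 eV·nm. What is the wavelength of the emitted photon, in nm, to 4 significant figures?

For Z = 3 the level energies scale as Z², so the effective Rydberg energy is 13.6 × 9 = 122.4 eV.
ΔE = 122.4 × (1/6² − 1/8²) = 122.4 × 0.01215 = 1.488 eV.
λ = hc/ΔE = 1240 / 1.488 = 833.6 nm.

833.6 nm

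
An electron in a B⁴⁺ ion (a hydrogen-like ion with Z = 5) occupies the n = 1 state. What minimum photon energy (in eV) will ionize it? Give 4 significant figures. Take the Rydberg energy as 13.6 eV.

E_n = −13.6 Z²/n² = −340.0/n² eV for Z = 5.
E_1 = −340.0/1 = −340.0 eV, so ionization (to E = 0) requires 340.0 eV.

340.0 eV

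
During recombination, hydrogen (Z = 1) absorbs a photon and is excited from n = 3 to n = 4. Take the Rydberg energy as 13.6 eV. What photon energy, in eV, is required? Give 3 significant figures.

0.661 eV

E_4 = −13.60/16 = −0.8500 eV and E_3 = −13.60/9 = −1.511 eV.
The photon energy is |E_4 − E_3| = 0.661 eV.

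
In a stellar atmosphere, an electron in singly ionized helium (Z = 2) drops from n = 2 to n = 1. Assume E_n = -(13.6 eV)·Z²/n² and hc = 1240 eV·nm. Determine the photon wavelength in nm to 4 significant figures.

For Z = 2 the level energies scale as Z², so the effective Rydberg energy is 13.6 × 4 = 54.40 eV.
ΔE = 54.40 × (1/1² − 1/2²) = 54.40 × 0.7500 = 40.80 eV.
λ = hc/ΔE = 1240 / 40.80 = 30.39 nm.

30.39 nm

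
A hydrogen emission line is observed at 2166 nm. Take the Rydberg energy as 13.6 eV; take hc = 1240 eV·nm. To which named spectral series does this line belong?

ΔE = 1240/2166 = 0.5725 eV.
This matches 13.6 × (1/4² − 1/7²), so n_f = 4: the Brackett series.

Brackett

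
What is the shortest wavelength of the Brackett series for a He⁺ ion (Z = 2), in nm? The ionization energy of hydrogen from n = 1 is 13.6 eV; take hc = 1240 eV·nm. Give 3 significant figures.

The Brackett series has lower level n_f = 4; the series limit corresponds to n_i → ∞.
ΔE_max = 13.6 × 4 / 4² = 3.400 eV.
λ_min = 1240 / 3.400 = 365 nm.

365 nm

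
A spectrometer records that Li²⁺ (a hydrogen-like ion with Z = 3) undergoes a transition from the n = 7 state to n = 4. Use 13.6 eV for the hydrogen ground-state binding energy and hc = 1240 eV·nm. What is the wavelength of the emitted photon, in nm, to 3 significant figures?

241 nm

For Z = 3 the level energies scale as Z², so the effective Rydberg energy is 13.6 × 9 = 122.4 eV.
ΔE = 122.4 × (1/4² − 1/7²) = 122.4 × 0.04209 = 5.152 eV.
λ = hc/ΔE = 1240 / 5.152 = 241 nm.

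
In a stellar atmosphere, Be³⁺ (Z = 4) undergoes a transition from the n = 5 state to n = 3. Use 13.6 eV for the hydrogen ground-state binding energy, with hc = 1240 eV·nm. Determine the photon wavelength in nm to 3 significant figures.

For Z = 4 the level energies scale as Z², so the effective Rydberg energy is 13.6 × 16 = 217.6 eV.
ΔE = 217.6 × (1/3² − 1/5²) = 217.6 × 0.07111 = 15.47 eV.
λ = hc/ΔE = 1240 / 15.47 = 80.1 nm.

80.1 nm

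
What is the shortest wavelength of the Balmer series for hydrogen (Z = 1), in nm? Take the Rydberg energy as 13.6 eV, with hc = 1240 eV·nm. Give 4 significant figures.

The Balmer series has lower level n_f = 2; the series limit corresponds to n_i → ∞.
ΔE_max = 13.6 × 1 / 2² = 3.400 eV.
λ_min = 1240 / 3.400 = 364.7 nm.

364.7 nm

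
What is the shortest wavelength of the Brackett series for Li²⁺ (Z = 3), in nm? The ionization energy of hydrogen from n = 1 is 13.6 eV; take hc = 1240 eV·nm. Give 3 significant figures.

The Brackett series has lower level n_f = 4; the series limit corresponds to n_i → ∞.
ΔE_max = 13.6 × 9 / 4² = 7.650 eV.
λ_min = 1240 / 7.650 = 162 nm.

162 nm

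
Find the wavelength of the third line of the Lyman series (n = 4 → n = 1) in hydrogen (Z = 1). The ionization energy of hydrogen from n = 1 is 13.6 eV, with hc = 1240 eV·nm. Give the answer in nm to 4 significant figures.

97.25 nm

The Lyman series terminates on n_f = 1; the third line has n_i = 1+3 = 4.
ΔE = 13.60 × (1/1² − 1/4²) = 12.75 eV.
λ = 1240 / 12.75 = 97.25 nm.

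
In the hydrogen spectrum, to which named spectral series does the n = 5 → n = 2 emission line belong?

Balmer

The series is set by the lower level: n_f = 2 is the Balmer series.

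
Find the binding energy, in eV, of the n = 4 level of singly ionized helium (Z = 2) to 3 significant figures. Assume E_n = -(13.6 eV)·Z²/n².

E_n = −13.6 Z²/n² = −54.40/n² eV for Z = 2.
E_4 = −54.40/16 = −3.40 eV, so ionization (to E = 0) requires 3.40 eV.

3.40 eV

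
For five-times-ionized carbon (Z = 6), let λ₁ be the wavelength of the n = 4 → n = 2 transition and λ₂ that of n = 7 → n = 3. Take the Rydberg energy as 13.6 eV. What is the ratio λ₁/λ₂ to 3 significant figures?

λ ∝ 1/ΔE ∝ 1/(1/n_f² − 1/n_i²), and the Z² and hc factors cancel in the ratio.
λ₁/λ₂ = (1/3² − 1/7²)/(1/2² − 1/4²) = 0.09070/0.1875 = 0.484.

0.484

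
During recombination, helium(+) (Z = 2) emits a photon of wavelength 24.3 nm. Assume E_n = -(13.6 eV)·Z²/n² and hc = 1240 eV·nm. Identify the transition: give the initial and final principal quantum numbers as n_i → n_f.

n_i = 4, n_f = 1

The photon energy is ΔE = hc/λ = 1240 / 24.3 = 51.03 eV.
With Z = 2, ΔE = 54.40 × (1/n_f² − 1/n_i²), so 1/n_f² − 1/n_i² = 0.9380.
Trying n_f = 1 gives 1/n_i² = 0.06197, i.e. n_i ≈ 4; this pair matches.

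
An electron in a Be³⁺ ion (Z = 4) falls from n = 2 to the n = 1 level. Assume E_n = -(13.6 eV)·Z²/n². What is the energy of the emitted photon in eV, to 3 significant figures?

163 eV

The Bohr energies scale as Z², so for Z = 4: E_n = −217.6/n² eV.
E_2 = −217.6/4 = −54.40 eV and E_1 = −217.6/1 = −217.6 eV.
The photon energy is |E_2 − E_1| = 163 eV.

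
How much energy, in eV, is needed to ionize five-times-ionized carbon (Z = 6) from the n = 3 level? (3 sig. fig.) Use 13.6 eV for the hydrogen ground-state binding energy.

E_n = −13.6 Z²/n² = −489.6/n² eV for Z = 6.
E_3 = −489.6/9 = −54.4 eV, so ionization (to E = 0) requires 54.4 eV.

54.4 eV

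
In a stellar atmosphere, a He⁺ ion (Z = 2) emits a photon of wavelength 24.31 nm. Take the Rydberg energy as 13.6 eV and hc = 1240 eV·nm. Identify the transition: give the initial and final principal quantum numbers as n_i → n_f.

n_i = 4, n_f = 1

The photon energy is ΔE = hc/λ = 1240 / 24.31 = 51.01 eV.
With Z = 2, ΔE = 54.40 × (1/n_f² − 1/n_i²), so 1/n_f² − 1/n_i² = 0.9376.
Trying n_f = 1 gives 1/n_i² = 0.06236, i.e. n_i ≈ 4; this pair matches.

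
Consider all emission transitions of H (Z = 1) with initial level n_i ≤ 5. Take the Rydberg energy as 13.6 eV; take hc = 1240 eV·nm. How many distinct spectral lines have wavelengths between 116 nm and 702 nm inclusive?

4

Enumerate all n_i → n_f pairs with 1 ≤ n_f < n_i ≤ 5 and compute λ = 1240 / [13.6·1·(1/n_f² − 1/n_i²)].
Lines falling in [116, 702] nm: 2→1 (121.6 nm), 5→2 (434.2 nm), 4→2 (486.3 nm), 3→2 (656.5 nm).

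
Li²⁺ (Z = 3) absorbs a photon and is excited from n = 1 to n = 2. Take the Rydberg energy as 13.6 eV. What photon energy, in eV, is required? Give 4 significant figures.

The Bohr energies scale as Z², so for Z = 3: E_n = −122.4/n² eV.
E_2 = −122.4/4 = −30.60 eV and E_1 = −122.4/1 = −122.4 eV.
The photon energy is |E_2 − E_1| = 91.80 eV.

91.80 eV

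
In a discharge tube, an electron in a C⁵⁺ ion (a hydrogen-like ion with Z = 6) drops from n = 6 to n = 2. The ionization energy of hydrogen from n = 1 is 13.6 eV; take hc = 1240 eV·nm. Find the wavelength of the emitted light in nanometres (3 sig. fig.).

11.4 nm

For Z = 6 the level energies scale as Z², so the effective Rydberg energy is 13.6 × 36 = 489.6 eV.
ΔE = 489.6 × (1/2² − 1/6²) = 489.6 × 0.2222 = 108.8 eV.
λ = hc/ΔE = 1240 / 108.8 = 11.4 nm.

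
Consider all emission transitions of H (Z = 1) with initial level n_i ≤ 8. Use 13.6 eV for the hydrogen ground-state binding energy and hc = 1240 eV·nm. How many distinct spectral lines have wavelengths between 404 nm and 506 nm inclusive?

3

Enumerate all n_i → n_f pairs with 1 ≤ n_f < n_i ≤ 8 and compute λ = 1240 / [13.6·1·(1/n_f² − 1/n_i²)].
Lines falling in [404, 506] nm: 6→2 (410.3 nm), 5→2 (434.2 nm), 4→2 (486.3 nm).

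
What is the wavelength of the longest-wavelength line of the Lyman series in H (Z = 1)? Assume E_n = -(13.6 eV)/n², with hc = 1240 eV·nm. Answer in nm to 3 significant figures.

122 nm

The Lyman series terminates on n_f = 1; the first line has n_i = 1+1 = 2.
ΔE = 13.60 × (1/1² − 1/2²) = 10.20 eV.
λ = 1240 / 10.20 = 122 nm.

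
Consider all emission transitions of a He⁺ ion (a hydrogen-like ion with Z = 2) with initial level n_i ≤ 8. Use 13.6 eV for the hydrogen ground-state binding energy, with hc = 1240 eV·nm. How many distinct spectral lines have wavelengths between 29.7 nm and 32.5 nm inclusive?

Enumerate all n_i → n_f pairs with 1 ≤ n_f < n_i ≤ 8 and compute λ = 1240 / [13.6·4·(1/n_f² − 1/n_i²)].
Lines falling in [29.7, 32.5] nm: 2→1 (30.39 nm).

1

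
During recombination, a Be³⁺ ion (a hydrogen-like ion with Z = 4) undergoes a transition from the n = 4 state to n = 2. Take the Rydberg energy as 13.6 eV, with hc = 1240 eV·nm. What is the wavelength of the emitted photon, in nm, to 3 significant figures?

30.4 nm

For Z = 4 the level energies scale as Z², so the effective Rydberg energy is 13.6 × 16 = 217.6 eV.
ΔE = 217.6 × (1/2² − 1/4²) = 217.6 × 0.1875 = 40.80 eV.
λ = hc/ΔE = 1240 / 40.80 = 30.4 nm.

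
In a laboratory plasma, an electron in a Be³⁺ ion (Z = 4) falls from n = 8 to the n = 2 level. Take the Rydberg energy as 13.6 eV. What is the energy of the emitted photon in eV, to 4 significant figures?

The Bohr energies scale as Z², so for Z = 4: E_n = −217.6/n² eV.
E_8 = −217.6/64 = −3.400 eV and E_2 = −217.6/4 = −54.40 eV.
The photon energy is |E_8 − E_2| = 51.00 eV.

51.00 eV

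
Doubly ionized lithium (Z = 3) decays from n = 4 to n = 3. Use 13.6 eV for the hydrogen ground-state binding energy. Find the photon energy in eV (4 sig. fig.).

5.950 eV

The Bohr energies scale as Z², so for Z = 3: E_n = −122.4/n² eV.
E_4 = −122.4/16 = −7.650 eV and E_3 = −122.4/9 = −13.60 eV.
The photon energy is |E_4 − E_3| = 5.950 eV.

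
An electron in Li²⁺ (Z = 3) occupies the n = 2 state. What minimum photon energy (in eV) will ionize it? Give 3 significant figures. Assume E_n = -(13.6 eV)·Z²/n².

30.6 eV

E_n = −13.6 Z²/n² = −122.4/n² eV for Z = 3.
E_2 = −122.4/4 = −30.6 eV, so ionization (to E = 0) requires 30.6 eV.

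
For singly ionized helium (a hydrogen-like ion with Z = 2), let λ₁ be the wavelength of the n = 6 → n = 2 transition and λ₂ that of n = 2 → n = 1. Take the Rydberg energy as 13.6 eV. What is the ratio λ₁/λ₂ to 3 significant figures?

3.38

λ ∝ 1/ΔE ∝ 1/(1/n_f² − 1/n_i²), and the Z² and hc factors cancel in the ratio.
λ₁/λ₂ = (1/1² − 1/2²)/(1/2² − 1/6²) = 0.7500/0.2222 = 3.38.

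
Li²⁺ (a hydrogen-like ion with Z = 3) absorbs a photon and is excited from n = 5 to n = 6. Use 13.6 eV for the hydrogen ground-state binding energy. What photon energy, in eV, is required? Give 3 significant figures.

The Bohr energies scale as Z², so for Z = 3: E_n = −122.4/n² eV.
E_6 = −122.4/36 = −3.400 eV and E_5 = −122.4/25 = −4.896 eV.
The photon energy is |E_6 − E_5| = 1.50 eV.

1.50 eV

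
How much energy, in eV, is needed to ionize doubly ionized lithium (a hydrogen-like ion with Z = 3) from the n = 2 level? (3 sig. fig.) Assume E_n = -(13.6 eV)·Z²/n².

30.6 eV

E_n = −13.6 Z²/n² = −122.4/n² eV for Z = 3.
E_2 = −122.4/4 = −30.6 eV, so ionization (to E = 0) requires 30.6 eV.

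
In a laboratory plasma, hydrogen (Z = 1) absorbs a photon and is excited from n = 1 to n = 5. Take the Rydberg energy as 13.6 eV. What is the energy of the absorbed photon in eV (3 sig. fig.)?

E_5 = −13.60/25 = −0.5440 eV and E_1 = −13.60/1 = −13.60 eV.
The photon energy is |E_5 − E_1| = 13.1 eV.

13.1 eV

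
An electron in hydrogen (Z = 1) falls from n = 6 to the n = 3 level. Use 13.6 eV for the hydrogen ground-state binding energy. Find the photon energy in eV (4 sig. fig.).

E_6 = −13.60/36 = −0.3778 eV and E_3 = −13.60/9 = −1.511 eV.
The photon energy is |E_6 − E_3| = 1.133 eV.

1.133 eV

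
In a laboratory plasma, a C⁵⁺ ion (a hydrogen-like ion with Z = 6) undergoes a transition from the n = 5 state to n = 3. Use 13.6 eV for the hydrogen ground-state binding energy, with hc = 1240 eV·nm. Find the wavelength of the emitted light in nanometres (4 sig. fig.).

35.62 nm

For Z = 6 the level energies scale as Z², so the effective Rydberg energy is 13.6 × 36 = 489.6 eV.
ΔE = 489.6 × (1/3² − 1/5²) = 489.6 × 0.07111 = 34.82 eV.
λ = hc/ΔE = 1240 / 34.82 = 35.62 nm.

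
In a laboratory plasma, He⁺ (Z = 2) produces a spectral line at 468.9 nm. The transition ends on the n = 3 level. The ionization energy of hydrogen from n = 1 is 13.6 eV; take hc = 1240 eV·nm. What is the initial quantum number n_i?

n_i = 4

The photon energy is ΔE = hc/λ = 1240 / 468.9 = 2.644 eV.
With Z = 2, ΔE = 54.40 × (1/n_f² − 1/n_i²), so 1/n_f² − 1/n_i² = 0.04861.
With n_f = 3: 1/n_i² = 1/9 − 0.04861 = 0.06250, so n_i ≈ 4.00.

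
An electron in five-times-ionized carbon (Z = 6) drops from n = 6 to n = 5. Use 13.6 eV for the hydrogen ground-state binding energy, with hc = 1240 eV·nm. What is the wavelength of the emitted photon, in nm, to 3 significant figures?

207 nm

For Z = 6 the level energies scale as Z², so the effective Rydberg energy is 13.6 × 36 = 489.6 eV.
ΔE = 489.6 × (1/5² − 1/6²) = 489.6 × 0.01222 = 5.984 eV.
λ = hc/ΔE = 1240 / 5.984 = 207 nm.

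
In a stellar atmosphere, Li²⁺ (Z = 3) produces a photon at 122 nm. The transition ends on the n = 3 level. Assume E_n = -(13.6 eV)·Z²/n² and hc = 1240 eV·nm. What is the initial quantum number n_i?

n_i = 6

The photon energy is ΔE = hc/λ = 1240 / 122 = 10.16 eV.
With Z = 3, ΔE = 122.4 × (1/n_f² − 1/n_i²), so 1/n_f² − 1/n_i² = 0.08304.
With n_f = 3: 1/n_i² = 1/9 − 0.08304 = 0.02807, so n_i ≈ 5.97.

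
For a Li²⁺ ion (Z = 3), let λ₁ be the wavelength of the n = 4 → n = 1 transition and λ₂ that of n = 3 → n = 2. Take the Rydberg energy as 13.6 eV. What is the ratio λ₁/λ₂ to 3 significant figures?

0.148

λ ∝ 1/ΔE ∝ 1/(1/n_f² − 1/n_i²), and the Z² and hc factors cancel in the ratio.
λ₁/λ₂ = (1/2² − 1/3²)/(1/1² − 1/4²) = 0.1389/0.9375 = 0.148.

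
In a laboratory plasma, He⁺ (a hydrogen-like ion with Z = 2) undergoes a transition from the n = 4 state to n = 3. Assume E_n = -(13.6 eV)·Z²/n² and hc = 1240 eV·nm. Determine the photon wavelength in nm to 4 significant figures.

468.9 nm

For Z = 2 the level energies scale as Z², so the effective Rydberg energy is 13.6 × 4 = 54.40 eV.
ΔE = 54.40 × (1/3² − 1/4²) = 54.40 × 0.04861 = 2.644 eV.
λ = hc/ΔE = 1240 / 2.644 = 468.9 nm.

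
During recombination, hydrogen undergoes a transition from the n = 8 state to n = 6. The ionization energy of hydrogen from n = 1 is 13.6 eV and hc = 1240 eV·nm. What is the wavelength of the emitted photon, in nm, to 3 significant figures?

ΔE = 13.60 × (1/6² − 1/8²) = 13.60 × 0.01215 = 0.1653 eV.
λ = hc/ΔE = 1240 / 0.1653 = 7500 nm.

7500 nm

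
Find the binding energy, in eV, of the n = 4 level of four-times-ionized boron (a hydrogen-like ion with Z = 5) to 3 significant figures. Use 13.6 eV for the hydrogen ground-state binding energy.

21.3 eV

E_n = −13.6 Z²/n² = −340.0/n² eV for Z = 5.
E_4 = −340.0/16 = −21.3 eV, so ionization (to E = 0) requires 21.3 eV.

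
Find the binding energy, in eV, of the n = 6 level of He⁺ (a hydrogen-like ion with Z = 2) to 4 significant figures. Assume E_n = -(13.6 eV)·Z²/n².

E_n = −13.6 Z²/n² = −54.40/n² eV for Z = 2.
E_6 = −54.40/36 = −1.511 eV, so ionization (to E = 0) requires 1.511 eV.

1.511 eV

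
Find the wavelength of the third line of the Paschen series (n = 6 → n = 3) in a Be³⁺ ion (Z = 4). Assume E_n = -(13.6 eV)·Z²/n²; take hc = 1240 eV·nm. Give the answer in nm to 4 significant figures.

The Paschen series terminates on n_f = 3; the third line has n_i = 3+3 = 6.
ΔE = 217.6 × (1/3² − 1/6²) = 18.13 eV.
λ = 1240 / 18.13 = 68.38 nm.

68.38 nm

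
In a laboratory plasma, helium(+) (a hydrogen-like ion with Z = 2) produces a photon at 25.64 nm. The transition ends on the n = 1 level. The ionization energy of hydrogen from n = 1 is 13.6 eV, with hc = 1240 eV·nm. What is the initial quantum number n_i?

n_i = 3

The photon energy is ΔE = hc/λ = 1240 / 25.64 = 48.36 eV.
With Z = 2, ΔE = 54.40 × (1/n_f² − 1/n_i²), so 1/n_f² − 1/n_i² = 0.8890.
With n_f = 1: 1/n_i² = 1/1 − 0.8890 = 0.1110, so n_i ≈ 3.00.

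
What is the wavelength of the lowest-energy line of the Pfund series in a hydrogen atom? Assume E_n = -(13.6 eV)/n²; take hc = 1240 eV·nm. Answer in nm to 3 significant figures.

7460 nm

The Pfund series terminates on n_f = 5; the first line has n_i = 5+1 = 6.
ΔE = 13.60 × (1/5² − 1/6²) = 0.1662 eV.
λ = 1240 / 0.1662 = 7460 nm.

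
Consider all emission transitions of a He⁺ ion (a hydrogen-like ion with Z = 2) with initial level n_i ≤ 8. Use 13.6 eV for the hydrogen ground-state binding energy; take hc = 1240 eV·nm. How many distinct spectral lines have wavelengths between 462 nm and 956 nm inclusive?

5

Enumerate all n_i → n_f pairs with 1 ≤ n_f < n_i ≤ 8 and compute λ = 1240 / [13.6·4·(1/n_f² − 1/n_i²)].
Lines falling in [462, 956] nm: 4→3 (468.9 nm), 8→4 (486.3 nm), 7→4 (541.5 nm), 6→4 (656.5 nm), 8→5 (935.1 nm).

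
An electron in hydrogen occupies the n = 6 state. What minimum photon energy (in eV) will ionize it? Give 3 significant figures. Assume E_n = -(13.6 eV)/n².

E_6 = −13.60/36 = −0.378 eV, so ionization (to E = 0) requires 0.378 eV.

0.378 eV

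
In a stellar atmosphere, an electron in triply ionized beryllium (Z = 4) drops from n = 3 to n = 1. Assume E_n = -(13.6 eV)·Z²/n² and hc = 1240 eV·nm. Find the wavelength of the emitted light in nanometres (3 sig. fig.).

For Z = 4 the level energies scale as Z², so the effective Rydberg energy is 13.6 × 16 = 217.6 eV.
ΔE = 217.6 × (1/1² − 1/3²) = 217.6 × 0.8889 = 193.4 eV.
λ = hc/ΔE = 1240 / 193.4 = 6.41 nm.

6.41 nm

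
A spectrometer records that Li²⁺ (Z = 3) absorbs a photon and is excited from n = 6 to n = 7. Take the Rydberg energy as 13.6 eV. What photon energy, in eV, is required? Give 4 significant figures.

The Bohr energies scale as Z², so for Z = 3: E_n = −122.4/n² eV.
E_7 = −122.4/49 = −2.498 eV and E_6 = −122.4/36 = −3.400 eV.
The photon energy is |E_7 − E_6| = 0.9020 eV.

0.9020 eV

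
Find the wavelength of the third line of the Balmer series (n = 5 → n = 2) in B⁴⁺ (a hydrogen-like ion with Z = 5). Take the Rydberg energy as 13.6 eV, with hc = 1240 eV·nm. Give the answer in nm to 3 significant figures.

17.4 nm

The Balmer series terminates on n_f = 2; the third line has n_i = 2+3 = 5.
ΔE = 340.0 × (1/2² − 1/5²) = 71.40 eV.
λ = 1240 / 71.40 = 17.4 nm.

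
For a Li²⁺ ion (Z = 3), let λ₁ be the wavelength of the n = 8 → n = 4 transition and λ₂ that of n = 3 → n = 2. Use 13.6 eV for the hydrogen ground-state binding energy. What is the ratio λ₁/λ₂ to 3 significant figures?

λ ∝ 1/ΔE ∝ 1/(1/n_f² − 1/n_i²), and the Z² and hc factors cancel in the ratio.
λ₁/λ₂ = (1/2² − 1/3²)/(1/4² − 1/8²) = 0.1389/0.04688 = 2.96.

2.96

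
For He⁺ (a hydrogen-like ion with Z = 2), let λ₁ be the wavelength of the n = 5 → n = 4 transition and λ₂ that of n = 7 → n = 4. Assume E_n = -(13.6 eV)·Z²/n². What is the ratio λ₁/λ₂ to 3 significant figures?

λ ∝ 1/ΔE ∝ 1/(1/n_f² − 1/n_i²), and the Z² and hc factors cancel in the ratio.
λ₁/λ₂ = (1/4² − 1/7²)/(1/4² − 1/5²) = 0.04209/0.02250 = 1.87.

1.87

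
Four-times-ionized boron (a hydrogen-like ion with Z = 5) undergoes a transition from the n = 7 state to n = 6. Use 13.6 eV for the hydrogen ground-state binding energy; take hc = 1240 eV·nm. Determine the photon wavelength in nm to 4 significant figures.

For Z = 5 the level energies scale as Z², so the effective Rydberg energy is 13.6 × 25 = 340.0 eV.
ΔE = 340.0 × (1/6² − 1/7²) = 340.0 × 0.007370 = 2.506 eV.
λ = hc/ΔE = 1240 / 2.506 = 494.9 nm.

494.9 nm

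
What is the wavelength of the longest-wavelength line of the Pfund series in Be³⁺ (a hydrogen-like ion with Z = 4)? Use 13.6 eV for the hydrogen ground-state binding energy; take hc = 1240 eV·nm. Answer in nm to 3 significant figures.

The Pfund series terminates on n_f = 5; the first line has n_i = 5+1 = 6.
ΔE = 217.6 × (1/5² − 1/6²) = 2.660 eV.
λ = 1240 / 2.660 = 466 nm.

466 nm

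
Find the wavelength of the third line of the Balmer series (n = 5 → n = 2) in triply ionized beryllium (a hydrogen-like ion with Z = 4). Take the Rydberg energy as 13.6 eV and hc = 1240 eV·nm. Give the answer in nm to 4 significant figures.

27.14 nm

The Balmer series terminates on n_f = 2; the third line has n_i = 2+3 = 5.
ΔE = 217.6 × (1/2² − 1/5²) = 45.70 eV.
λ = 1240 / 45.70 = 27.14 nm.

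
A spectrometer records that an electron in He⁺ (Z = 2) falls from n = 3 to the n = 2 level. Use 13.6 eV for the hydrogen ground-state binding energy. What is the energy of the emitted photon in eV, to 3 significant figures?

The Bohr energies scale as Z², so for Z = 2: E_n = −54.40/n² eV.
E_3 = −54.40/9 = −6.044 eV and E_2 = −54.40/4 = −13.60 eV.
The photon energy is |E_3 − E_2| = 7.56 eV.

7.56 eV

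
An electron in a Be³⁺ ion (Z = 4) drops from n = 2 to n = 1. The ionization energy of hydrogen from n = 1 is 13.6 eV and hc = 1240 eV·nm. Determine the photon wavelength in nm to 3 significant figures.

7.60 nm

For Z = 4 the level energies scale as Z², so the effective Rydberg energy is 13.6 × 16 = 217.6 eV.
ΔE = 217.6 × (1/1² − 1/2²) = 217.6 × 0.7500 = 163.2 eV.
λ = hc/ΔE = 1240 / 163.2 = 7.60 nm.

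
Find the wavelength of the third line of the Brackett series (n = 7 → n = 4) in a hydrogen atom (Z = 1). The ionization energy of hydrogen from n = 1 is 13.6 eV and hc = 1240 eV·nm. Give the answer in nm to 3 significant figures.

The Brackett series terminates on n_f = 4; the third line has n_i = 4+3 = 7.
ΔE = 13.60 × (1/4² − 1/7²) = 0.5724 eV.
λ = 1240 / 0.5724 = 2170 nm.

2170 nm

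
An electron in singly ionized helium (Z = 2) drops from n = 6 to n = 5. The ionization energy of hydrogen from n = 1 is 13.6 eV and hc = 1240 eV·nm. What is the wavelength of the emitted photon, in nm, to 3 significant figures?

For Z = 2 the level energies scale as Z², so the effective Rydberg energy is 13.6 × 4 = 54.40 eV.
ΔE = 54.40 × (1/5² − 1/6²) = 54.40 × 0.01222 = 0.6649 eV.
λ = hc/ΔE = 1240 / 0.6649 = 1860 nm.

1860 nm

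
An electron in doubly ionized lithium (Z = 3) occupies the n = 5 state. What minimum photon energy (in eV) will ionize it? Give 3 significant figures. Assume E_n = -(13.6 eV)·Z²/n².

E_n = −13.6 Z²/n² = −122.4/n² eV for Z = 3.
E_5 = −122.4/25 = −4.90 eV, so ionization (to E = 0) requires 4.90 eV.

4.90 eV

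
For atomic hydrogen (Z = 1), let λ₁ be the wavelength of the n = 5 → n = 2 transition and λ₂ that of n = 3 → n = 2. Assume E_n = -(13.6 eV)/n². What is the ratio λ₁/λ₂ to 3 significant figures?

0.661

λ ∝ 1/ΔE ∝ 1/(1/n_f² − 1/n_i²), and the Z² and hc factors cancel in the ratio.
λ₁/λ₂ = (1/2² − 1/3²)/(1/2² − 1/5²) = 0.1389/0.2100 = 0.661.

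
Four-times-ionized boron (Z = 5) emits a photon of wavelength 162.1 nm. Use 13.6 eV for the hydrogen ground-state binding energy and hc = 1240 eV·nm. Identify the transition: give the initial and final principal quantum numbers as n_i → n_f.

The photon energy is ΔE = hc/λ = 1240 / 162.1 = 7.650 eV.
With Z = 5, ΔE = 340.0 × (1/n_f² − 1/n_i²), so 1/n_f² − 1/n_i² = 0.02250.
Trying n_f = 4 gives 1/n_i² = 0.04000, i.e. n_i ≈ 5; this pair matches.

n_i = 5, n_f = 4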